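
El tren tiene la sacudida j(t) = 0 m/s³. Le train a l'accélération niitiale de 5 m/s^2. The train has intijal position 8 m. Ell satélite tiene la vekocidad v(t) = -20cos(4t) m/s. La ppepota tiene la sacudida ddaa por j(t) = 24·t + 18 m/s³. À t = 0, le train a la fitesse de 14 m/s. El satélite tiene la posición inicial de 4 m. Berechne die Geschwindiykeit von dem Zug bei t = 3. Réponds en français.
En partant du jerk j(t) = 0, nous prenons 2 intégrales. En intégrant le jerk et en utilisant la condition initiale a(0) = 5, nous obtenons a(t) = 5. La primitive de l'accélération, avec v(0) = 14, donne la vitesse: v(t) = 5·t + 14. En utilisant v(t) = 5·t + 14 et en substituant t = 3, nous trouvons v = 29.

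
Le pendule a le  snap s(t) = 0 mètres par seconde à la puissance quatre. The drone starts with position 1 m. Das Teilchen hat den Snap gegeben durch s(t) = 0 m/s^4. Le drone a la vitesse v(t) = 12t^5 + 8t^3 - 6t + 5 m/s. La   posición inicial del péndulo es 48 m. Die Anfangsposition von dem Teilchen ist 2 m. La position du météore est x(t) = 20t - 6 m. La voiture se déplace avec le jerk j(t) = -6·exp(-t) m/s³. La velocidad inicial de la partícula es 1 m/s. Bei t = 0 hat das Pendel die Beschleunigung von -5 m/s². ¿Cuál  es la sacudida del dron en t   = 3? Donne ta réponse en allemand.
Ausgehend von der Geschwindigkeit v(t) = 12·t^5 + 8·t^3 - 6·t + 5, nehmen wir 2 Ableitungen. Die Ableitung von der Geschwindigkeit ergibt die Beschleunigung: a(t) = 60·t^4 + 24·t^2 - 6. Durch Ableiten von der Beschleunigung erhalten wir den Ruck: j(t) = 240·t^3 + 48·t. Wir haben den Ruck j(t) = 240·t^3 + 48·t. Durch Einsetzen von t = 3: j(3) = 6624.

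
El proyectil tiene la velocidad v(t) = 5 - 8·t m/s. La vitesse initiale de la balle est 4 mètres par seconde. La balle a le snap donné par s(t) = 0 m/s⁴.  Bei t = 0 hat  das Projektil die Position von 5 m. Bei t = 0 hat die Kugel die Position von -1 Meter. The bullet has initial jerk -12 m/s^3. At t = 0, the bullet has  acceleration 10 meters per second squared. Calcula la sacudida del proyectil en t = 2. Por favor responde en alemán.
Ausgehend von der Geschwindigkeit v(t) = 5 - 8·t, nehmen wir 2 Ableitungen. Mit d/dt von v(t) finden wir a(t) = -8. Durch Ableiten von der Beschleunigung erhalten wir den Ruck: j(t) = 0. Aus der Gleichung für den Ruck j(t) = 0, setzen wir t = 2 ein und erhalten j = 0.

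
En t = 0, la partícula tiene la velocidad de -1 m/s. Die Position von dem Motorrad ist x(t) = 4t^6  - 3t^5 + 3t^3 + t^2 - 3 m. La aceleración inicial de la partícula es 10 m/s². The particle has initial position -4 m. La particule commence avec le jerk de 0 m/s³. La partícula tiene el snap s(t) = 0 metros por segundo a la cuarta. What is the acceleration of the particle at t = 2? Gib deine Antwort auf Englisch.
To solve this, we need to take 2 antiderivatives of our snap equation s(t) = 0. Integrating snap and using the initial condition j(0) = 0, we get j(t) = 0. Finding the integral of j(t) and using a(0) = 10: a(t) = 10. From the given acceleration equation a(t) = 10, we substitute t = 2 to get a = 10.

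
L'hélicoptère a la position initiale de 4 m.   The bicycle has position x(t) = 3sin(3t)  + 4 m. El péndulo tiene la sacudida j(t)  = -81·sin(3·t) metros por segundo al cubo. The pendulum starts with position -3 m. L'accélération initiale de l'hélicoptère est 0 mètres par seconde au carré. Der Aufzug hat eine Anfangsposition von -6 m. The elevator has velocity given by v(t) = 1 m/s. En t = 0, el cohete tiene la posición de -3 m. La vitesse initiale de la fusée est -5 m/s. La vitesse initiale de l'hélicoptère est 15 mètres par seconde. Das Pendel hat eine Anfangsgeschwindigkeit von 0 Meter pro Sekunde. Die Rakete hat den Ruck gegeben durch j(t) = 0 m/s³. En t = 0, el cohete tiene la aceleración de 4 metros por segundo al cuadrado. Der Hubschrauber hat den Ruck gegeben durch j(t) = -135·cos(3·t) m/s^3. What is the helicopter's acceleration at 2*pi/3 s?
To find the answer, we compute 1 antiderivative of j(t) = -135·cos(3·t). Integrating jerk and using the initial condition a(0) = 0, we get a(t) = -45·sin(3·t). We have acceleration a(t) = -45·sin(3·t). Substituting t = 2*pi/3: a(2*pi/3) = 0.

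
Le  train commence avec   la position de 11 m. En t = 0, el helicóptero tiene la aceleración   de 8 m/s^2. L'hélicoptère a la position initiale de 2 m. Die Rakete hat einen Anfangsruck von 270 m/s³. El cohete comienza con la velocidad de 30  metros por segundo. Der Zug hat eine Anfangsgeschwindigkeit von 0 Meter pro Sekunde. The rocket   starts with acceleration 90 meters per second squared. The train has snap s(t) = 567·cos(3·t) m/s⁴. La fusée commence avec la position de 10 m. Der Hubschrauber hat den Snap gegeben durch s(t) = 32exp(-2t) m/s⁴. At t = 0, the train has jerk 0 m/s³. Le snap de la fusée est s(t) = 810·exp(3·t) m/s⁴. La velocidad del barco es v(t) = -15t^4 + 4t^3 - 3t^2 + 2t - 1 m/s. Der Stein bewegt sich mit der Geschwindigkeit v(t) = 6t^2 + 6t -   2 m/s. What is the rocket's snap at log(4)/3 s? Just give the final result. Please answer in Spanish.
La respuesta es 3240.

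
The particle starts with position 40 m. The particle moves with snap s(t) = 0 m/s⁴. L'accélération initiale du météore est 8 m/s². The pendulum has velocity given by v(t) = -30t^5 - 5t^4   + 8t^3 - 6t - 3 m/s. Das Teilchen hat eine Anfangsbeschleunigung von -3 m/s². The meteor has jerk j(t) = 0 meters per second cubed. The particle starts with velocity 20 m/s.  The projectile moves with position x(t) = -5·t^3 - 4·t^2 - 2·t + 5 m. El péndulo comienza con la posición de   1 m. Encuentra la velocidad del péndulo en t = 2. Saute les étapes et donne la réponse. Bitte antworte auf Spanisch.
v(2) = -991.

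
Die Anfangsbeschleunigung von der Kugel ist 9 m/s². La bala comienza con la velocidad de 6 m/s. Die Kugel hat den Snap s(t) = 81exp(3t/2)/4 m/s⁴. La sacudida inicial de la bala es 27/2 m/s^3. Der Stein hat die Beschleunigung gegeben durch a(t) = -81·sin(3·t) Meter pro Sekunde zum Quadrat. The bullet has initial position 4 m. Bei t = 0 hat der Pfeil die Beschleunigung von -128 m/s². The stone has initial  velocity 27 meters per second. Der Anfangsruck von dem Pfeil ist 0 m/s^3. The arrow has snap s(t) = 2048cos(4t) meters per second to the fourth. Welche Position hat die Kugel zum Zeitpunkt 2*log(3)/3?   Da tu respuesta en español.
Para resolver esto, necesitamos tomar 4 integrales de nuestra ecuación del snap s(t) = 81·exp(3·t/2)/4. La antiderivada del snap es la sacudida. Usando j(0) = 27/2, obtenemos j(t) = 27·exp(3·t/2)/2. Tomando ∫j(t)dt y aplicando a(0) = 9, encontramos a(t) = 9·exp(3·t/2). La antiderivada de la aceleración, con v(0) = 6, da la velocidad: v(t) = 6·exp(3·t/2). La integral de la velocidad, con x(0) = 4, da la posición: x(t) = 4·exp(3·t/2). De la ecuación de la posición x(t) = 4·exp(3·t/2), sustituimos t = 2*log(3)/3 para obtener x = 12.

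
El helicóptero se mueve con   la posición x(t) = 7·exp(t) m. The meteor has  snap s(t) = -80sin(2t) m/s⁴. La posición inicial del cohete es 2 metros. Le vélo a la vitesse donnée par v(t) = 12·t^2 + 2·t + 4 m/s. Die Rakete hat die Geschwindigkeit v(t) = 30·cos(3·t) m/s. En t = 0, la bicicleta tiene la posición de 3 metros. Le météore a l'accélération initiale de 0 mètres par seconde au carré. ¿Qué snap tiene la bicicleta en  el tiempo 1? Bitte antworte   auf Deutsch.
Ausgehend von der Geschwindigkeit v(t) = 12·t^2 + 2·t + 4, nehmen wir 3 Ableitungen. Durch Ableiten von der Geschwindigkeit erhalten wir die Beschleunigung: a(t) = 24·t + 2. Durch Ableiten von der Beschleunigung erhalten wir den Ruck: j(t) = 24. Die Ableitung von dem Ruck ergibt den Snap: s(t) = 0. Wir haben den Snap s(t) = 0. Durch Einsetzen von t = 1: s(1) = 0.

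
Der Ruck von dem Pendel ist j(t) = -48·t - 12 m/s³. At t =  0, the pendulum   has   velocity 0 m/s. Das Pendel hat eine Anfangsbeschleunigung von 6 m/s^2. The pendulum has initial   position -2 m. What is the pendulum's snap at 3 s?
We must differentiate our jerk equation j(t) = -48·t - 12 1 time. The derivative of jerk gives snap: s(t) = -48. Using s(t) = -48 and substituting t = 3, we find s = -48.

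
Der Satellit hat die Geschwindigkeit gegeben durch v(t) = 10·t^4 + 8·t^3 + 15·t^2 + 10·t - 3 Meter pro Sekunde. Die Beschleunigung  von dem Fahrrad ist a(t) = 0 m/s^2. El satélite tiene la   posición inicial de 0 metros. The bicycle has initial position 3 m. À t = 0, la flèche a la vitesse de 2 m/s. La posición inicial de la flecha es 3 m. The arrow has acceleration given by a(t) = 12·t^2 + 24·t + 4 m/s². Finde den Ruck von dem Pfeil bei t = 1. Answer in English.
Starting from acceleration a(t) = 12·t^2 + 24·t + 4, we take 1 derivative. The derivative of acceleration gives jerk: j(t) = 24·t + 24. From the given jerk equation j(t) = 24·t + 24, we substitute t = 1 to get j = 48.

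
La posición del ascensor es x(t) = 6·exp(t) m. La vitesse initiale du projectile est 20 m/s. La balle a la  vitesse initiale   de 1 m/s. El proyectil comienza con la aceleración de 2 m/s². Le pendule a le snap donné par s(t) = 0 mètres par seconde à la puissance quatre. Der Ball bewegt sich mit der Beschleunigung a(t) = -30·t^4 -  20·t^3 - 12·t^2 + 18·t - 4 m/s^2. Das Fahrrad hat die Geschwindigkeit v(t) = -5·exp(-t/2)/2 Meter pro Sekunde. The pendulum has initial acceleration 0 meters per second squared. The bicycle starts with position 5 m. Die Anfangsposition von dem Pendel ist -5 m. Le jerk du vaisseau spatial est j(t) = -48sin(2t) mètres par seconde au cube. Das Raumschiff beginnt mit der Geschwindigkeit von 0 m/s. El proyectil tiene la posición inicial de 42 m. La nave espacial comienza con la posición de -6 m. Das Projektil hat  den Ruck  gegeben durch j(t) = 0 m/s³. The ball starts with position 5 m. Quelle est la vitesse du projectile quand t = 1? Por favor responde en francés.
En partant du jerk j(t) = 0, nous prenons 2 primitives. En intégrant le jerk et en utilisant la condition initiale a(0) = 2, nous obtenons a(t) = 2. La primitive de l'accélération est la vitesse. En utilisant v(0) = 20, nous obtenons v(t) = 2·t + 20. De l'équation de la vitesse v(t) = 2·t + 20, nous substituons t = 1 pour obtenir v = 22.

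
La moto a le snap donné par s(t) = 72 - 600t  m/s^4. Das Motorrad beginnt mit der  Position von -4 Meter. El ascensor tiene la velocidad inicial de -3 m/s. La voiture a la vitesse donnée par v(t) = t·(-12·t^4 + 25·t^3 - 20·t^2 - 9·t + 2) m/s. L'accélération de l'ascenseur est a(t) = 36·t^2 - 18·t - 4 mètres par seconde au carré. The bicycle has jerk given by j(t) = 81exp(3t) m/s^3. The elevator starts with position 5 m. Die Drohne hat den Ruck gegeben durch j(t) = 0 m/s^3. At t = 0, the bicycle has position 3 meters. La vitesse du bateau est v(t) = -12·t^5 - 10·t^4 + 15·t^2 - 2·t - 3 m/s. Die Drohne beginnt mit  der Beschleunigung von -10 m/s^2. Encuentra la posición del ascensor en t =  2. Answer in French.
Pour résoudre ceci, nous devons prendre 2 intégrales de notre équation de l'accélération a(t) = 36·t^2 - 18·t - 4. La primitive de l'accélération est la vitesse. En utilisant v(0) = -3, nous obtenons v(t) = 12·t^3 - 9·t^2 - 4·t - 3. La primitive de la vitesse, avec x(0) = 5, donne la position: x(t) = 3·t^4 - 3·t^3 - 2·t^2 - 3·t + 5. En utilisant x(t) = 3·t^4 - 3·t^3 - 2·t^2 - 3·t + 5 et en substituant t = 2, nous trouvons x = 15.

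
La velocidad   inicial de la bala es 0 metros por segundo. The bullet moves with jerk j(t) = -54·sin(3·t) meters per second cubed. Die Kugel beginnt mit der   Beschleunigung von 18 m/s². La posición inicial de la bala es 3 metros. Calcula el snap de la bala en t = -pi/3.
Partiendo de la sacudida j(t) = -54·sin(3·t), tomamos 1 derivada. Derivando la sacudida, obtenemos el snap: s(t) = -162·cos(3·t). De la ecuación del snap s(t) = -162·cos(3·t), sustituimos t = -pi/3 para obtener s = 162.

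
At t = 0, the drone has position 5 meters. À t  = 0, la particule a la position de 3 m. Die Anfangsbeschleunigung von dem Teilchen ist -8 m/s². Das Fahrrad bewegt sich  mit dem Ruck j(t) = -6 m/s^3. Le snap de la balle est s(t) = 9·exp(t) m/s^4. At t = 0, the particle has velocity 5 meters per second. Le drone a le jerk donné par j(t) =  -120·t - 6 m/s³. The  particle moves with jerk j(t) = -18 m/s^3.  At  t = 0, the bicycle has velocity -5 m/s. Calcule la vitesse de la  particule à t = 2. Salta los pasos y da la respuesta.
v(2) = -47.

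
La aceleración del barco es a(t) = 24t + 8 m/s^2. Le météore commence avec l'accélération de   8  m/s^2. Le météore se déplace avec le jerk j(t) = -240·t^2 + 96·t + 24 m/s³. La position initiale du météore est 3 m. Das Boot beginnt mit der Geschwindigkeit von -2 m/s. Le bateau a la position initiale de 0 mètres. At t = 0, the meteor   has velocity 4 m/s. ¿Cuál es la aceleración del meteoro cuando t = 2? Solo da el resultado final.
En t = 2, a = -392.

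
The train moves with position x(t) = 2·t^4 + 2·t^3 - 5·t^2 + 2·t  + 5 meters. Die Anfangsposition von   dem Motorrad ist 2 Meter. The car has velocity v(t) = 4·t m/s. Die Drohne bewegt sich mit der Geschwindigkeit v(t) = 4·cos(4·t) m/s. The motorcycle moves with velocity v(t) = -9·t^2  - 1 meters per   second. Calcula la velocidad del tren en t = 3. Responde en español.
Debemos derivar nuestra ecuación de la posición x(t) = 2·t^4 + 2·t^3 - 5·t^2 + 2·t + 5 1 vez. Derivando la posición, obtenemos la velocidad: v(t) = 8·t^3 + 6·t^2 - 10·t + 2. Usando v(t) = 8·t^3 + 6·t^2 - 10·t + 2 y sustituyendo t = 3, encontramos v = 242.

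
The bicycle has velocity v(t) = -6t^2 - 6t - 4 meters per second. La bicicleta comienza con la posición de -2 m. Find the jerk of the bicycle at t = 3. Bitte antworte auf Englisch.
We must differentiate our velocity equation v(t) = -6·t^2 - 6·t - 4 2 times. Taking d/dt of v(t), we find a(t) = -12·t - 6. Differentiating acceleration, we get jerk: j(t) = -12. From the given jerk equation j(t) = -12, we substitute t = 3 to get j = -12.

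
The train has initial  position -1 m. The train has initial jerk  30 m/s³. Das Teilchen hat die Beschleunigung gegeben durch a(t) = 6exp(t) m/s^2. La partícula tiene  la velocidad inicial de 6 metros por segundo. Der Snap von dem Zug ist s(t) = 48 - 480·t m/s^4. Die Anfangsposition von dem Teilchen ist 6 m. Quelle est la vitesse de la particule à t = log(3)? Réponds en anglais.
To find the answer, we compute 1 antiderivative of a(t) = 6·exp(t). The integral of acceleration, with v(0) = 6, gives velocity: v(t) = 6·exp(t). Using v(t) = 6·exp(t) and substituting t = log(3), we find v = 18.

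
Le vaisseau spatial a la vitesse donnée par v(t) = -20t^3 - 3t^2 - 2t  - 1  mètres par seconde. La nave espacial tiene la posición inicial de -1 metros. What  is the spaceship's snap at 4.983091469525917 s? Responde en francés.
Pour résoudre ceci, nous devons prendre 3 dérivées de notre équation de la vitesse v(t) = -20·t^3 - 3·t^2 - 2·t - 1. En prenant d/dt de v(t), nous trouvons a(t) = -60·t^2 - 6·t - 2. En prenant d/dt de a(t), nous trouvons j(t) = -120·t - 6. En dérivant le jerk, nous obtenons le snap: s(t) = -120. De l'équation du snap s(t) = -120, nous substituons t = 4.983091469525917 pour obtenir s = -120.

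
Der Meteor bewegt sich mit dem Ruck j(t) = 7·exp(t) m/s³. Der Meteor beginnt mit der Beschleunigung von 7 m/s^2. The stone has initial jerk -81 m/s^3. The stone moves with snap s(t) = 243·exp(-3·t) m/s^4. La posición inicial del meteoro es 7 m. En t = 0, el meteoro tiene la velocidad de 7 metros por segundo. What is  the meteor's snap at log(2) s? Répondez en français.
Pour résoudre ceci, nous devons prendre 1 dérivée de notre équation du jerk j(t) = 7·exp(t). La dérivée du jerk donne le snap: s(t) = 7·exp(t). De l'équation du snap s(t) = 7·exp(t), nous substituons t = log(2) pour obtenir s = 14.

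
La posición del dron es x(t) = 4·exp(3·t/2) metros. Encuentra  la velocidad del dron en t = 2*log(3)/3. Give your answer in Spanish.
Partiendo de la posición x(t) = 4·exp(3·t/2), tomamos 1 derivada. Derivando la posición, obtenemos la velocidad: v(t) = 6·exp(3·t/2). Usando v(t) = 6·exp(3·t/2) y sustituyendo t = 2*log(3)/3, encontramos v = 18.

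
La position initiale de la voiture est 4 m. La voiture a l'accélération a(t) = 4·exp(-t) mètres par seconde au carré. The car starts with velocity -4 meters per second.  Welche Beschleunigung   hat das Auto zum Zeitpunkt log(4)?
Aus der Gleichung für die Beschleunigung a(t) = 4·exp(-t), setzen wir t = log(4) ein und erhalten a = 1.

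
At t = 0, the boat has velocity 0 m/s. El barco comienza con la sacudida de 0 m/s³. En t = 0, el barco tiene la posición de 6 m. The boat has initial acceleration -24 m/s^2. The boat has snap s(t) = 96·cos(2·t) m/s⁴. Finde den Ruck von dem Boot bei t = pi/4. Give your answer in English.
To find the answer, we compute 1 integral of s(t) = 96·cos(2·t). Integrating snap and using the initial condition j(0) = 0, we get j(t) = 48·sin(2·t). Using j(t) = 48·sin(2·t) and substituting t = pi/4, we find j = 48.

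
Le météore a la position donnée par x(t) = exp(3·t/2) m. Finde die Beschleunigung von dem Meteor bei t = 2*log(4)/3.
Ausgehend von der Position x(t) = exp(3·t/2), nehmen wir 2 Ableitungen. Die Ableitung von der Position ergibt die Geschwindigkeit: v(t) = 3·exp(3·t/2)/2. Mit d/dt von v(t) finden wir a(t) = 9·exp(3·t/2)/4. Aus der Gleichung für die Beschleunigung a(t) = 9·exp(3·t/2)/4, setzen wir t = 2*log(4)/3 ein und erhalten a = 9.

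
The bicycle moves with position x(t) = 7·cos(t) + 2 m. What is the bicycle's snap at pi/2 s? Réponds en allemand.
Ausgehend von der Position x(t) = 7·cos(t) + 2, nehmen wir 4 Ableitungen. Durch Ableiten von der Position erhalten wir die Geschwindigkeit: v(t) = -7·sin(t). Durch Ableiten von der Geschwindigkeit erhalten wir die Beschleunigung: a(t) = -7·cos(t). Die Ableitung von der Beschleunigung ergibt den Ruck: j(t) = 7·sin(t). Die Ableitung von dem Ruck ergibt den Snap: s(t) = 7·cos(t). Mit s(t) = 7·cos(t) und Einsetzen von t = pi/2, finden wir s = 0.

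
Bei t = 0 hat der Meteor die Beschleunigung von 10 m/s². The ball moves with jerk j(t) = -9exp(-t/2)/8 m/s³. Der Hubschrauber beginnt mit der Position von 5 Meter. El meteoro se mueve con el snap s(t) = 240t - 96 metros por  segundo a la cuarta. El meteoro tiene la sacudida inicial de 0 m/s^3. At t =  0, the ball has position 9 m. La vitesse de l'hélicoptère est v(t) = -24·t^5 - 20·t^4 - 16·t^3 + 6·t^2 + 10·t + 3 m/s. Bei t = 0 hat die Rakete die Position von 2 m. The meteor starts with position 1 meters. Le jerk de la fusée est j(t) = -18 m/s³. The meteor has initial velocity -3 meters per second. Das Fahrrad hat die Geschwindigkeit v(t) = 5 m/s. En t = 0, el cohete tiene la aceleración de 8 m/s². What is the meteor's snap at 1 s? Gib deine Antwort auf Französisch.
En utilisant s(t) = 240·t - 96 et en substituant t = 1, nous trouvons s = 144.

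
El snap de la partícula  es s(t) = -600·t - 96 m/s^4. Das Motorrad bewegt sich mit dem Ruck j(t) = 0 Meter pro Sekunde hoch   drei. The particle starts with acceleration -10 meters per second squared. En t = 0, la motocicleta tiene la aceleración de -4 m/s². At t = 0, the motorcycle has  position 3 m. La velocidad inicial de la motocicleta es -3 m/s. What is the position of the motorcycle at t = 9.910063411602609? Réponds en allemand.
Um dies zu lösen, müssen wir 3 Stammfunktionen unserer Gleichung für den Ruck j(t) = 0 finden. Die Stammfunktion von dem Ruck ist die Beschleunigung. Mit a(0) = -4 erhalten wir a(t) = -4. Das Integral von der Beschleunigung ist die Geschwindigkeit. Mit v(0) = -3 erhalten wir v(t) = -4·t - 3. Das Integral von der Geschwindigkeit, mit x(0) = 3, ergibt die Position: x(t) = -2·t^2 - 3·t + 3. Aus der Gleichung für die Position x(t) = -2·t^2 - 3·t + 3, setzen wir t = 9.910063411602609 ein und erhalten x = -223.148903878777.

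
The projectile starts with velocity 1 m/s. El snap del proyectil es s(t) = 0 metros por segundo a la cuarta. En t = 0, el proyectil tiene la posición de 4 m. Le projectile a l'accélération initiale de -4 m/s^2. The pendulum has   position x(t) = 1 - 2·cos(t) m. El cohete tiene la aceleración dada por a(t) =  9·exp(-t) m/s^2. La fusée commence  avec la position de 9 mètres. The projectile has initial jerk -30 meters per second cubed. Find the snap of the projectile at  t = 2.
From the given snap equation s(t) = 0, we substitute t = 2 to get s = 0.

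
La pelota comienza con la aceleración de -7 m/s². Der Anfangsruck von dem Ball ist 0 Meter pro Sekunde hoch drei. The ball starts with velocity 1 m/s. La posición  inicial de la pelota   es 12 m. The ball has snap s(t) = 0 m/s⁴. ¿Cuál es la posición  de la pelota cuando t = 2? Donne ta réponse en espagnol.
Debemos encontrar la antiderivada de nuestra ecuación del snap s(t) = 0 4 veces. La antiderivada del snap, con j(0) = 0, da la sacudida: j(t) = 0. Integrando la sacudida y usando la condición inicial a(0) = -7, obtenemos a(t) = -7. La integral de la aceleración, con v(0) = 1, da la velocidad: v(t) = 1 - 7·t. Tomando ∫v(t)dt y aplicando x(0) = 12, encontramos x(t) = -7·t^2/2 + t + 12. De la ecuación de la posición x(t) = -7·t^2/2 + t + 12, sustituimos t = 2 para obtener x = 0.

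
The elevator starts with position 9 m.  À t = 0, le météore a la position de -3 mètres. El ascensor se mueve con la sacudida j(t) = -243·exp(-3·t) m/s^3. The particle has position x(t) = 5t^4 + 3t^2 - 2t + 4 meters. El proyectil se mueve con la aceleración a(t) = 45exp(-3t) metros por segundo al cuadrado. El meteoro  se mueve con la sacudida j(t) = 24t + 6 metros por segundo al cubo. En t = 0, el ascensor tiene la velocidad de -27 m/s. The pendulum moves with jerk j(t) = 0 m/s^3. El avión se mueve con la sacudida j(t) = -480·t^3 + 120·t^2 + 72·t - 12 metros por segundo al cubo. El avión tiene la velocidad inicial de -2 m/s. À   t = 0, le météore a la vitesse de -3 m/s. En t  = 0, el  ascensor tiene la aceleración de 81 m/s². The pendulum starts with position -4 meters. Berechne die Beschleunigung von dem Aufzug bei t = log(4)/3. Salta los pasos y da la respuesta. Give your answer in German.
Die Antwort ist 81/4.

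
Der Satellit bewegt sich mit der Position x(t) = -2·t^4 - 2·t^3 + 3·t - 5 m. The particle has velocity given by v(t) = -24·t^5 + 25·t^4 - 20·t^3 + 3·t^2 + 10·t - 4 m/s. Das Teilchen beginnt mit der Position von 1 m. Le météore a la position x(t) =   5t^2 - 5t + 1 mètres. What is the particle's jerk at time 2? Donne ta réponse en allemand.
Wir müssen unsere Gleichung für die Geschwindigkeit v(t) = -24·t^5 + 25·t^4 - 20·t^3 + 3·t^2 + 10·t - 4 2-mal ableiten. Mit d/dt von v(t) finden wir a(t) = -120·t^4 + 100·t^3 - 60·t^2 + 6·t + 10. Mit d/dt von a(t) finden wir j(t) = -480·t^3 + 300·t^2 - 120·t + 6. Mit j(t) = -480·t^3 + 300·t^2 - 120·t + 6 und Einsetzen von t = 2, finden wir j = -2874.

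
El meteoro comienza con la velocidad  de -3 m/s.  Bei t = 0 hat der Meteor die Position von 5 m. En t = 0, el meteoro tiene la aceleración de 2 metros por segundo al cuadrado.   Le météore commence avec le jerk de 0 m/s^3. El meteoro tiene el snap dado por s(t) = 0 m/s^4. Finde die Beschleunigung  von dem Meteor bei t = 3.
Wir müssen unsere Gleichung für den Snap s(t) = 0 2-mal integrieren. Durch Integration von dem Snap und Verwendung der Anfangsbedingung j(0) = 0, erhalten wir j(t) = 0. Mit ∫j(t)dt und Anwendung von a(0) = 2, finden wir a(t) = 2. Mit a(t) = 2 und Einsetzen von t = 3, finden wir a = 2.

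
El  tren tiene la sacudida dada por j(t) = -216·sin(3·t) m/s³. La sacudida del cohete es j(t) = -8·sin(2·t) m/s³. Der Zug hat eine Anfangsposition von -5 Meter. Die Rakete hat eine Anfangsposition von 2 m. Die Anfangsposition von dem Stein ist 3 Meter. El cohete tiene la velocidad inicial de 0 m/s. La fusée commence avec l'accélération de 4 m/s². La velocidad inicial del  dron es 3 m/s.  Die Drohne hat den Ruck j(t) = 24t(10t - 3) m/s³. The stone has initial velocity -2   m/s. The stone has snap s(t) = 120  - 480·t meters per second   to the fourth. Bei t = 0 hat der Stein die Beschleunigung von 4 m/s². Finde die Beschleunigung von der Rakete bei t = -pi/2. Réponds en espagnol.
Para resolver esto, necesitamos tomar 1 integral de nuestra ecuación de la sacudida j(t) = -8·sin(2·t). La integral de la sacudida, con a(0) = 4, da la aceleración: a(t) = 4·cos(2·t). Usando a(t) = 4·cos(2·t) y sustituyendo t = -pi/2, encontramos a = -4.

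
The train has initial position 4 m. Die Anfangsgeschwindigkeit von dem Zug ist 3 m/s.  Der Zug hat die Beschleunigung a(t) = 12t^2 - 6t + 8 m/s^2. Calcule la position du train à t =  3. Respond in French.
Pour résoudre ceci, nous devons prendre 2 primitives de notre équation de l'accélération a(t) = 12·t^2 - 6·t + 8. La primitive de l'accélération, avec v(0) = 3, donne la vitesse: v(t) = 4·t^3 - 3·t^2 + 8·t + 3. La primitive de la vitesse est la position. En utilisant x(0) = 4, nous obtenons x(t) = t^4 - t^3 + 4·t^2 + 3·t + 4. De l'équation de la position x(t) = t^4 - t^3 + 4·t^2 + 3·t + 4, nous substituons t = 3 pour obtenir x = 103.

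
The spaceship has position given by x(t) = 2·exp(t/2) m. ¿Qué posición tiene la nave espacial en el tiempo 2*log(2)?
Tenemos la posición x(t) = 2·exp(t/2). Sustituyendo t = 2*log(2): x(2*log(2)) = 4.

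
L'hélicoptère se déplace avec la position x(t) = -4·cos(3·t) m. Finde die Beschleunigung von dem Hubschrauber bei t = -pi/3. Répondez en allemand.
Ausgehend von der Position x(t) = -4·cos(3·t), nehmen wir 2 Ableitungen. Die Ableitung von der Position ergibt die Geschwindigkeit: v(t) = 12·sin(3·t). Die Ableitung von der Geschwindigkeit ergibt die Beschleunigung: a(t) = 36·cos(3·t). Aus der Gleichung für die Beschleunigung a(t) = 36·cos(3·t), setzen wir t = -pi/3 ein und erhalten a = -36.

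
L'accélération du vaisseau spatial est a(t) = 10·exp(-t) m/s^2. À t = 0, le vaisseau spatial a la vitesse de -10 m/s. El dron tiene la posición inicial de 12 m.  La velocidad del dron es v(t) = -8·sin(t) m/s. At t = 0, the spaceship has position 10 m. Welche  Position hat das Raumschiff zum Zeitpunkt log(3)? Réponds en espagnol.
Partiendo de la aceleración a(t) = 10·exp(-t), tomamos 2 integrales. La antiderivada de la aceleración, con v(0) = -10, da la velocidad: v(t) = -10·exp(-t). La integral de la velocidad, con x(0) = 10, da la posición: x(t) = 10·exp(-t). Usando x(t) = 10·exp(-t) y sustituyendo t = log(3), encontramos x = 10/3.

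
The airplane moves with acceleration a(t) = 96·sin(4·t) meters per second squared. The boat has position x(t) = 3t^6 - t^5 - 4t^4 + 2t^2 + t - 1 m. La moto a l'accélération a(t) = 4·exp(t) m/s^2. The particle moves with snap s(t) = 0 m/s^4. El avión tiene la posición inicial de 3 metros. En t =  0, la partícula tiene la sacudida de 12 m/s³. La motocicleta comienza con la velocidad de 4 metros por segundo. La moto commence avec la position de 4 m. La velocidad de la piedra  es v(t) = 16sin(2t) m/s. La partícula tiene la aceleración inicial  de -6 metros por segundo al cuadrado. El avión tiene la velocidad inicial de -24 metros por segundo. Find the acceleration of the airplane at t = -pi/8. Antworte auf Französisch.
De l'équation de l'accélération a(t) = 96·sin(4·t), nous substituons t = -pi/8 pour obtenir a = -96.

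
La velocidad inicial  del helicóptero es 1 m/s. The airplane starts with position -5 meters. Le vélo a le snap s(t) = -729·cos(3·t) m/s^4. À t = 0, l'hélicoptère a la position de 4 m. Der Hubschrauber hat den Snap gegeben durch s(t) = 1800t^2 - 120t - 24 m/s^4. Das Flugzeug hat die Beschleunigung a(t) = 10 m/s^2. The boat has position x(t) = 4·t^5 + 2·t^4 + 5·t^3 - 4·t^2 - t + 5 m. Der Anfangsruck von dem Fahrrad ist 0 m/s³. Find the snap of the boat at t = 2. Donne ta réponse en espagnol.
Para resolver esto, necesitamos tomar 4 derivadas de nuestra ecuación de la posición x(t) = 4·t^5 + 2·t^4 + 5·t^3 - 4·t^2 - t + 5. Derivando la posición, obtenemos la velocidad: v(t) = 20·t^4 + 8·t^3 + 15·t^2 - 8·t - 1. La derivada de la velocidad da la aceleración: a(t) = 80·t^3 + 24·t^2 + 30·t - 8. La derivada de la aceleración da la sacudida: j(t) = 240·t^2 + 48·t + 30. Derivando la sacudida, obtenemos el snap: s(t) = 480·t + 48. Usando s(t) = 480·t + 48 y sustituyendo t = 2, encontramos s = 1008.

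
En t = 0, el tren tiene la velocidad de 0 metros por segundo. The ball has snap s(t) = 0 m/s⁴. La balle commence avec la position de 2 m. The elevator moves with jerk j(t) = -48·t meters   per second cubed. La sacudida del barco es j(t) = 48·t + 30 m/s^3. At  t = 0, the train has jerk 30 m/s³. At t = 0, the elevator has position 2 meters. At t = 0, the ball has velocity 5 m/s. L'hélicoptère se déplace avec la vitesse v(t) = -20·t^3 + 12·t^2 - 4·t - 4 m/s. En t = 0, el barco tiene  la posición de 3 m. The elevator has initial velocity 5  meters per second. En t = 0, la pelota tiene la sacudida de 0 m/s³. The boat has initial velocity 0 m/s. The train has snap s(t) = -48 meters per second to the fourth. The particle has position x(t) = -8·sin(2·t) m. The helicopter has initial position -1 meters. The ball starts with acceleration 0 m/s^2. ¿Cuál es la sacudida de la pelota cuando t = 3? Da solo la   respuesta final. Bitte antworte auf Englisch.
j(3) = 0.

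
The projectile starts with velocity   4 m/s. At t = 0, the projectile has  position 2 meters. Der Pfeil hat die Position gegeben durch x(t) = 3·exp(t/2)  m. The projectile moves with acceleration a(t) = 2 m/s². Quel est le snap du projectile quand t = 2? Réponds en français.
Nous devons dériver notre équation de l'accélération a(t) = 2 2 fois. La dérivée de l'accélération donne le jerk: j(t) = 0. La dérivée du jerk donne le snap: s(t) = 0. En utilisant s(t) = 0 et en substituant t = 2, nous trouvons s = 0.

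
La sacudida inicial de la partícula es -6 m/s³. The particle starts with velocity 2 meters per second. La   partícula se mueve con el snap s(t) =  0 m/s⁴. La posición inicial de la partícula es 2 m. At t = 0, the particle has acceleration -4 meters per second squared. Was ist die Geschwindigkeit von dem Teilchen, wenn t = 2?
Wir müssen die Stammfunktion unserer Gleichung für den Snap s(t) = 0 3-mal finden. Durch Integration von dem Snap und Verwendung der Anfangsbedingung j(0) = -6, erhalten wir j(t) = -6. Das Integral von dem Ruck ist die Beschleunigung. Mit a(0) = -4 erhalten wir a(t) = -6·t - 4. Das Integral von der Beschleunigung ist die Geschwindigkeit. Mit v(0) = 2 erhalten wir v(t) = -3·t^2 - 4·t + 2. Wir haben die Geschwindigkeit v(t) = -3·t^2 - 4·t + 2. Durch Einsetzen von t = 2: v(2) = -18.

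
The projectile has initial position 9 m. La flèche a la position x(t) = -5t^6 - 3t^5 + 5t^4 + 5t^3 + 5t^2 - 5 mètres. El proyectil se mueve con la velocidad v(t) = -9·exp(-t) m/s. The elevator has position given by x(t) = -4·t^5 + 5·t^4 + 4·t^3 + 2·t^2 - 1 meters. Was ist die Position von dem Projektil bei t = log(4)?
Ausgehend von der Geschwindigkeit v(t) = -9·exp(-t), nehmen wir 1 Stammfunktion. Durch Integration von der Geschwindigkeit und Verwendung der Anfangsbedingung x(0) = 9, erhalten wir x(t) = 9·exp(-t). Aus der Gleichung für die Position x(t) = 9·exp(-t), setzen wir t = log(4) ein und erhalten x = 9/4.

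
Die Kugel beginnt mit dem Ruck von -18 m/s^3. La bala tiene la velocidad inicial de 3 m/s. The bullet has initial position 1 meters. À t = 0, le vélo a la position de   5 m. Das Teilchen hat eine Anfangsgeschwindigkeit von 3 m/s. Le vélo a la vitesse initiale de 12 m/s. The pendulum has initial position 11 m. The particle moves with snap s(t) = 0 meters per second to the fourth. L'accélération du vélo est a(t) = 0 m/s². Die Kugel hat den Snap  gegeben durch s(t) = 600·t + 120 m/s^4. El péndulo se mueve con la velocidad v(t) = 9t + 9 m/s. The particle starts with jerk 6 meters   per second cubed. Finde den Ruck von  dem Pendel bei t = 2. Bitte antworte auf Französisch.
En partant de la vitesse v(t) = 9·t + 9, nous prenons 2 dérivées. En prenant d/dt de v(t), nous trouvons a(t) = 9. La dérivée de l'accélération donne le jerk: j(t) = 0. En utilisant j(t) = 0 et en substituant t = 2, nous trouvons j = 0.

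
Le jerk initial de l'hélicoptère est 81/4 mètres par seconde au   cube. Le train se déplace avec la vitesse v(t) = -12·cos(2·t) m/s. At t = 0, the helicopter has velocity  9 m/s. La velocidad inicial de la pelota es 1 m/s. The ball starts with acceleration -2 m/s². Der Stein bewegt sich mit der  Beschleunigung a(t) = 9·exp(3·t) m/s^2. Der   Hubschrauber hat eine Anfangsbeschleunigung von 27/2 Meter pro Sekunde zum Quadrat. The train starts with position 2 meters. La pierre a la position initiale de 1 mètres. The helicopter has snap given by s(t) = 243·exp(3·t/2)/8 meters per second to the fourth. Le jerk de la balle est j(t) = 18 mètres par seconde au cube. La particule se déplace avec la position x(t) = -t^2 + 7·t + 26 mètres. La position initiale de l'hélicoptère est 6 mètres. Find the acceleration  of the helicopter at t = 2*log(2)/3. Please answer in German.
Wir müssen die Stammfunktion unserer Gleichung für den Snap s(t) = 243·exp(3·t/2)/8 2-mal finden. Die Stammfunktion von dem Snap, mit j(0) = 81/4, ergibt den Ruck: j(t) = 81·exp(3·t/2)/4. Die Stammfunktion von dem Ruck, mit a(0) = 27/2, ergibt die Beschleunigung: a(t) = 27·exp(3·t/2)/2. Wir haben die Beschleunigung a(t) = 27·exp(3·t/2)/2. Durch Einsetzen von t = 2*log(2)/3: a(2*log(2)/3) = 27.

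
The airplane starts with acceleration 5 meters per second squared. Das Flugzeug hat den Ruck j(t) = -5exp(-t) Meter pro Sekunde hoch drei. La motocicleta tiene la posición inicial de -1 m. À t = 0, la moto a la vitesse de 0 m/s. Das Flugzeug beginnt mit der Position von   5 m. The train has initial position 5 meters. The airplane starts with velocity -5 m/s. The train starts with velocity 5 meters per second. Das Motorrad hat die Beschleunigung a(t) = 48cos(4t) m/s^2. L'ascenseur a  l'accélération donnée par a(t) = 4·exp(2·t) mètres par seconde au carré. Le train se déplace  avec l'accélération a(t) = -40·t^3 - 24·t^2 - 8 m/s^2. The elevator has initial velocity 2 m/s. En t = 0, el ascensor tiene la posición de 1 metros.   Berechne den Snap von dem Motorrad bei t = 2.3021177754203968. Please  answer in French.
Pour résoudre ceci, nous devons prendre 2 dérivées de notre équation de l'accélération a(t) = 48·cos(4·t). En dérivant l'accélération, nous obtenons le jerk: j(t) = -192·sin(4·t). En prenant d/dt de j(t), nous trouvons s(t) = -768·cos(4·t). Nous avons le snap s(t) = -768·cos(4·t). En substituant t = 2.3021177754203968: s(2.3021177754203968) = 750.103100145608.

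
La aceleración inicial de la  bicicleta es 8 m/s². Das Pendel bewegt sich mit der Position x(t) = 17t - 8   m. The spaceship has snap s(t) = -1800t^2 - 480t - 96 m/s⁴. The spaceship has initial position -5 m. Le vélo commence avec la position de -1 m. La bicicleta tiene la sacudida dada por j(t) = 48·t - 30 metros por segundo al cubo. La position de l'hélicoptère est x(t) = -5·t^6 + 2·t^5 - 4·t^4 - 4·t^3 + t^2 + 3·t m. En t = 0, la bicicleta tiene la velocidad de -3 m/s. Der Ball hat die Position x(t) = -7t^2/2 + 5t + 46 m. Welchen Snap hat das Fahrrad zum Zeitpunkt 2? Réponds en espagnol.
Debemos derivar nuestra ecuación de la sacudida j(t) = 48·t - 30 1 vez. Derivando la sacudida, obtenemos el snap: s(t) = 48. Tenemos el snap s(t) = 48. Sustituyendo t = 2: s(2) = 48.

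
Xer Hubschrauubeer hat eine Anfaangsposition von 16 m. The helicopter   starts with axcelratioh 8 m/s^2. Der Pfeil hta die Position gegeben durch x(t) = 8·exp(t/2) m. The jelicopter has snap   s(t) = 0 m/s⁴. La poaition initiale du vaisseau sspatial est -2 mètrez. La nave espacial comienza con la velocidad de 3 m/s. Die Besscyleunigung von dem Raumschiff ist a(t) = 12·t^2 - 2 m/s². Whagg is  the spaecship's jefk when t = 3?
We must differentiate our acceleration equation a(t) = 12·t^2 - 2 1 time. The derivative of acceleration gives jerk: j(t) = 24·t. Using j(t) = 24·t and substituting t = 3, we find j = 72.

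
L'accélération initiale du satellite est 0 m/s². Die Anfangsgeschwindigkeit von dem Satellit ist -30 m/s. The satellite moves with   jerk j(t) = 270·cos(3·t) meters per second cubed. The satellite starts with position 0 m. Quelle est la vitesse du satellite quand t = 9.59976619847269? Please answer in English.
We must find the integral of our jerk equation j(t) = 270·cos(3·t) 2 times. Integrating jerk and using the initial condition a(0) = 0, we get a(t) = 90·sin(3·t). Taking ∫a(t)dt and applying v(0) = -30, we find v(t) = -30·cos(3·t). We have velocity v(t) = -30·cos(3·t). Substituting t = 9.59976619847269: v(9.59976619847269) = 25.9602488199720.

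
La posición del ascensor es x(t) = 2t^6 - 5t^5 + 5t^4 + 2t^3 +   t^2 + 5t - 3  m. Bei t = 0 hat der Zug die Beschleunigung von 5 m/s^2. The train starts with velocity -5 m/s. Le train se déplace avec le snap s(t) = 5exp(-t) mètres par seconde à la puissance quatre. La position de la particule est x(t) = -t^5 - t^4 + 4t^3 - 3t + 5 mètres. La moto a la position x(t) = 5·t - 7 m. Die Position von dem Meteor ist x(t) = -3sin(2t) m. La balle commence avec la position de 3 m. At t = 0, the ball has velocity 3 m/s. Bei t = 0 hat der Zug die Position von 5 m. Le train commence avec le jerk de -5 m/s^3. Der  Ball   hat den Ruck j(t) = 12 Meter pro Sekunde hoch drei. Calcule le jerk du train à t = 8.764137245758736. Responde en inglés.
We must find the integral of our snap equation s(t) = 5·exp(-t) 1 time. The antiderivative of snap is jerk. Using j(0) = -5, we get j(t) = -5·exp(-t). We have jerk j(t) = -5·exp(-t). Substituting t = 8.764137245758736: j(8.764137245758736) = -0.000781184396183553.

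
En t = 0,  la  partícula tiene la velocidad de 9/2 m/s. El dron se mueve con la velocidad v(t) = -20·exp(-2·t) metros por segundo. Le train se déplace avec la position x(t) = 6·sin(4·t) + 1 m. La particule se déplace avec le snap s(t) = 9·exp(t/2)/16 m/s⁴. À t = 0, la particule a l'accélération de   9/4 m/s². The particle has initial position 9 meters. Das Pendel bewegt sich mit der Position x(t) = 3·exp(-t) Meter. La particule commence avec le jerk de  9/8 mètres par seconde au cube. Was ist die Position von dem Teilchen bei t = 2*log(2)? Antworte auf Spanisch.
Para resolver esto, necesitamos tomar 4 antiderivadas de nuestra ecuación del snap s(t) = 9·exp(t/2)/16. La antiderivada del snap es la sacudida. Usando j(0) = 9/8, obtenemos j(t) = 9·exp(t/2)/8. Tomando ∫j(t)dt y aplicando a(0) = 9/4, encontramos a(t) = 9·exp(t/2)/4. La antiderivada de la aceleración es la velocidad. Usando v(0) = 9/2, obtenemos v(t) = 9·exp(t/2)/2. La integral de la velocidad es la posición. Usando x(0) = 9, obtenemos x(t) = 9·exp(t/2). Usando x(t) = 9·exp(t/2) y sustituyendo t = 2*log(2), encontramos x = 18.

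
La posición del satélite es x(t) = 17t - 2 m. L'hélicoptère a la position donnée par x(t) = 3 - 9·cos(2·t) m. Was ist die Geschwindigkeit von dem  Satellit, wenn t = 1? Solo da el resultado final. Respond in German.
v(1) = 17.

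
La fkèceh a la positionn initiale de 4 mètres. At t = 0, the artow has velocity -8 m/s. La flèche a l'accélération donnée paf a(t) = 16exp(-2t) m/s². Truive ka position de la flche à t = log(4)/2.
En partant de l'accélération a(t) = 16·exp(-2·t), nous prenons 2 primitives. L'intégrale de l'accélération est la vitesse. En utilisant v(0) = -8, nous obtenons v(t) = -8·exp(-2·t). En prenant ∫v(t)dt et en appliquant x(0) = 4, nous trouvons x(t) = 4·exp(-2·t). De l'équation de la position x(t) = 4·exp(-2·t), nous substituons t = log(4)/2 pour obtenir x = 1.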